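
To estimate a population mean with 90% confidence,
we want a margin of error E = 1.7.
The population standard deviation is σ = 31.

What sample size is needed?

z_0.05 = 1.645
n = (z×σ/E)² = (1.645×31/1.7)²
n = 899.8235
Round up: n = 900

Answer: n = 900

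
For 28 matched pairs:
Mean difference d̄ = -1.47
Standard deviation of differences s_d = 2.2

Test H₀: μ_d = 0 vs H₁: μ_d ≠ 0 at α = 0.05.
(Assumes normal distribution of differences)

df = n - 1 = 27
SE = s_d/√n = 2.2/√28 = 0.4158
t = d̄/SE = -1.47/0.4158 = -3.5354
Critical value: t_{0.025,27} = ±2.052
p-value ≈ 0.0015
Decision: reject H₀

Answer: t = -3.5354, reject H₀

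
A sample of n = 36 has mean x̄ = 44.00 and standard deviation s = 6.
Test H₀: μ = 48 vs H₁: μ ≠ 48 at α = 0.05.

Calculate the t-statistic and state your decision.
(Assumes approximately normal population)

df = n - 1 = 35
SE = s/√n = 6/√36 = 1.0000
t = (x̄ - μ₀)/SE = (44.00 - 48)/1.0000 = -4.0000
Critical value: t_{0.025,35} = ±2.030
p-value ≈ 0.0003
Decision: reject H₀

Answer: t = -4.0000, reject H₀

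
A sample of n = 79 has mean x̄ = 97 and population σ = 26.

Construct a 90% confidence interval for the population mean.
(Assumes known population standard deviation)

Answer: (92.1880, 101.8120)

Derivation:
Confidence level: 90%, α = 0.1
z_0.05 = 1.645
SE = σ/√n = 26/√79 = 2.9252
Margin of error = 1.645 × 2.9252 = 4.8120
CI: x̄ ± margin = 97 ± 4.8120
CI: (92.1880, 101.8120)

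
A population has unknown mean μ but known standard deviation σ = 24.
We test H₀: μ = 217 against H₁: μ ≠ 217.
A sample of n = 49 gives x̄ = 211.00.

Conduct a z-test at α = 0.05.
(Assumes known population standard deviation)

Answer: z = -1.7500, fail to reject H₀

Derivation:
Standard error: SE = σ/√n = 24/√49 = 3.4286
z-statistic: z = (x̄ - μ₀)/SE = (211.00 - 217)/3.4286 = -1.7500
Critical value: ±1.960
p-value = 0.0801
Decision: fail to reject H₀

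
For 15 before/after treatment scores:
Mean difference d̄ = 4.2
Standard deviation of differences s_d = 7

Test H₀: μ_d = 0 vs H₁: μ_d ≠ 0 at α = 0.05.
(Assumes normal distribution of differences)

df = n - 1 = 14
SE = s_d/√n = 7/√15 = 1.8074
t = d̄/SE = 4.2/1.8074 = 2.3238
Critical value: t_{0.025,14} = ±2.145
p-value ≈ 0.0357
Decision: reject H₀

Answer: t = 2.3238, reject H₀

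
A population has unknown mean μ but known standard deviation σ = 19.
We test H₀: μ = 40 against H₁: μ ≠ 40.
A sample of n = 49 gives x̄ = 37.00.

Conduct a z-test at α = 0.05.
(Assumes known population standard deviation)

Answer: z = -1.1053, fail to reject H₀

Derivation:
Standard error: SE = σ/√n = 19/√49 = 2.7143
z-statistic: z = (x̄ - μ₀)/SE = (37.00 - 40)/2.7143 = -1.1053
Critical value: ±1.960
p-value = 0.2690
Decision: fail to reject H₀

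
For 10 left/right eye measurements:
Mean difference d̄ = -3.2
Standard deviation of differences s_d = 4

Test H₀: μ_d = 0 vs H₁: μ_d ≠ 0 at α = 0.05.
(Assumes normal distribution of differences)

Answer: t = -2.5298, reject H₀

Derivation:
df = n - 1 = 9
SE = s_d/√n = 4/√10 = 1.2649
t = d̄/SE = -3.2/1.2649 = -2.5298
Critical value: t_{0.025,9} = ±2.262
p-value ≈ 0.0322
Decision: reject H₀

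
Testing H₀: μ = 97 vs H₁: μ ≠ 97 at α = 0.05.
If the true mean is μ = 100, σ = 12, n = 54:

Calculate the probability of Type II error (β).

SE = σ/√n = 12/√54 = 1.6330
Critical values: μ₀ ± z_0.025×SE = 97 ± 1.960×1.6330
Acceptance region: (93.7993, 100.2007)
Under H₁ (μ = 100): z_high = (100.2007 - 100)/1.6330 = 0.1229, z_low = (93.7993 - 100)/1.6330 = -3.7971
β = P(not reject | H₁) = Φ(0.1229) - Φ(-3.7971) ≈ 0.5488

Answer: β ≈ 0.5488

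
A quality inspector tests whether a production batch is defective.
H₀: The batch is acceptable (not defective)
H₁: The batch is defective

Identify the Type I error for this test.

A Type I error (probability α) occurs when we reject a true H₀.
A Type II error (probability β) occurs when we fail to reject a false H₀.

Answer: Rejecting an acceptable batch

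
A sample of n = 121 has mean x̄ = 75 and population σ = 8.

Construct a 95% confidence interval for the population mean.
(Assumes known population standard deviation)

Answer: (73.5745, 76.4255)

Derivation:
Confidence level: 95%, α = 0.05
z_0.025 = 1.960
SE = σ/√n = 8/√121 = 0.7273
Margin of error = 1.960 × 0.7273 = 1.4255
CI: x̄ ± margin = 75 ± 1.4255
CI: (73.5745, 76.4255)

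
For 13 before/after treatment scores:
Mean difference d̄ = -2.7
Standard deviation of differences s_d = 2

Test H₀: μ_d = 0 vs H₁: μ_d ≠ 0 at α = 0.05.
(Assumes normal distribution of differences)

Answer: t = -4.8675, reject H₀

Derivation:
df = n - 1 = 12
SE = s_d/√n = 2/√13 = 0.5547
t = d̄/SE = -2.7/0.5547 = -4.8675
Critical value: t_{0.025,12} = ±2.179
p-value ≈ 0.0004
Decision: reject H₀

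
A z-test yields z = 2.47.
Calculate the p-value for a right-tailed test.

For z = 2.47:
p = P(Z > 2.47) = 1 - Φ(2.47) = 0.0068

Answer: p-value ≈ 0.0068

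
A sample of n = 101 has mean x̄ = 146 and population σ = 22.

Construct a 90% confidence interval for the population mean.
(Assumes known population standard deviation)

Confidence level: 90%, α = 0.1
z_0.05 = 1.645
SE = σ/√n = 22/√101 = 2.1891
Margin of error = 1.645 × 2.1891 = 3.6011
CI: x̄ ± margin = 146 ± 3.6011
CI: (142.3989, 149.6011)

Answer: (142.3989, 149.6011)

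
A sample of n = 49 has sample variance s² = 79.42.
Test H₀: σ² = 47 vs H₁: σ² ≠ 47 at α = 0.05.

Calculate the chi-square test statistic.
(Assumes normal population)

Answer: χ² = 81.1098, reject H₀

Derivation:
df = n - 1 = 48
χ² = (n-1)s²/σ₀² = 48×79.42/47 = 81.1098
Critical values: χ²_{0.975,48} = 30.755, χ²_{0.025,48} = 69.023
Rejection region: χ² < 30.755 or χ² > 69.023
Decision: reject H₀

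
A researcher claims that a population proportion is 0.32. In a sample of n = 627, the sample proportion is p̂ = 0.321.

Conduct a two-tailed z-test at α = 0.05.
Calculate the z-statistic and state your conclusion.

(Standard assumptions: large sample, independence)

Answer: z = 0.0537, fail to reject H₀

Derivation:
H₀: p = 0.32, H₁: p ≠ 0.32
Standard error: SE = √(p₀(1-p₀)/n) = √(0.32×0.68/627) = 0.018629
z-statistic: z = (p̂ - p₀)/SE = (0.321 - 0.32)/0.018629 = 0.0537
Critical value: z_0.025 = ±1.960
p-value = 0.9572
Decision: fail to reject H₀ at α = 0.05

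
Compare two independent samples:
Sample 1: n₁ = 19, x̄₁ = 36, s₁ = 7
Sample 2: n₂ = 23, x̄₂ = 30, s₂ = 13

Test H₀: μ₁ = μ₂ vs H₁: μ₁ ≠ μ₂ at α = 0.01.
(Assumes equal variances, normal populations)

Answer: t = 1.8048, fail to reject H₀

Derivation:
Pooled variance: s²_p = [18×7² + 22×13²]/(40) = 115.0000
s_p = 10.7238
SE = s_p×√(1/n₁ + 1/n₂) = 10.7238×√(1/19 + 1/23) = 3.3245
t = (x̄₁ - x̄₂)/SE = (36 - 30)/3.3245 = 1.8048
df = 40, t-critical = ±2.704
Decision: fail to reject H₀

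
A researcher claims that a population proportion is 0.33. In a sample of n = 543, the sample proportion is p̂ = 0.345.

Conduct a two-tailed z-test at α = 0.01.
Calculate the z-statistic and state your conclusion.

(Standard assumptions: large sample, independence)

Answer: z = 0.7433, fail to reject H₀

Derivation:
H₀: p = 0.33, H₁: p ≠ 0.33
Standard error: SE = √(p₀(1-p₀)/n) = √(0.33×0.67/543) = 0.020179
z-statistic: z = (p̂ - p₀)/SE = (0.345 - 0.33)/0.020179 = 0.7433
Critical value: z_0.005 = ±2.576
p-value = 0.4573
Decision: fail to reject H₀ at α = 0.01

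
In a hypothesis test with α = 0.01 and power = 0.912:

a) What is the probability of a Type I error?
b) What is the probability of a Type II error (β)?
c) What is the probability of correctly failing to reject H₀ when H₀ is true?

Answer: a) 0.01, b) 0.088, c) 0.99

Derivation:
a) Type I error probability = α = 0.01
b) Power = P(reject H₀ | H₁ true) = 1 - β = 0.912, so Type II error probability = β = 1 - Power = 0.088
c) P(fail to reject H₀ | H₀ true) = 1 - α = 0.99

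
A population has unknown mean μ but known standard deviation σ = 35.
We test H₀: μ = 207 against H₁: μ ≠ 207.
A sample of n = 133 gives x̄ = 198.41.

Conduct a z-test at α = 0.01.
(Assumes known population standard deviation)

Answer: z = -2.8304, reject H₀

Derivation:
Standard error: SE = σ/√n = 35/√133 = 3.0349
z-statistic: z = (x̄ - μ₀)/SE = (198.41 - 207)/3.0349 = -2.8304
Critical value: ±2.576
p-value = 0.0046
Decision: reject H₀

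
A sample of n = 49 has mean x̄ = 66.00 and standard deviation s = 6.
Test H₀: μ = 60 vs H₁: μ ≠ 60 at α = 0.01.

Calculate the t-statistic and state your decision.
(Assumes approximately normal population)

Answer: t = 7.0004, reject H₀

Derivation:
df = n - 1 = 48
SE = s/√n = 6/√49 = 0.8571
t = (x̄ - μ₀)/SE = (66.00 - 60)/0.8571 = 7.0004
Critical value: t_{0.005,48} = ±2.682
p-value < 0.0001
Decision: reject H₀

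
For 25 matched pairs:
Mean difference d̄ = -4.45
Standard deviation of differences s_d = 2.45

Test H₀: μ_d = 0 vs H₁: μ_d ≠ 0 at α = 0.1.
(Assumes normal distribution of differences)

Answer: t = -9.0816, reject H₀

Derivation:
df = n - 1 = 24
SE = s_d/√n = 2.45/√25 = 0.4900
t = d̄/SE = -4.45/0.4900 = -9.0816
Critical value: t_{0.05,24} = ±1.711
p-value < 0.0001
Decision: reject H₀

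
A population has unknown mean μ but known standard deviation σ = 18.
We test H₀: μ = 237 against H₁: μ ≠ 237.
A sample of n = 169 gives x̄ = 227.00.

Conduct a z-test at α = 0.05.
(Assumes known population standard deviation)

Answer: z = -7.2223, reject H₀

Derivation:
Standard error: SE = σ/√n = 18/√169 = 1.3846
z-statistic: z = (x̄ - μ₀)/SE = (227.00 - 237)/1.3846 = -7.2223
Critical value: ±1.960
p-value < 0.0001
Decision: reject H₀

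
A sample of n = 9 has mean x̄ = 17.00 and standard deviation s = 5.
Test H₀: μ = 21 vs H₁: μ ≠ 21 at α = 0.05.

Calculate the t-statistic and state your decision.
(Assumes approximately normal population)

Answer: t = -2.4000, reject H₀

Derivation:
df = n - 1 = 8
SE = s/√n = 5/√9 = 1.6667
t = (x̄ - μ₀)/SE = (17.00 - 21)/1.6667 = -2.4000
Critical value: t_{0.025,8} = ±2.306
p-value ≈ 0.0432
Decision: reject H₀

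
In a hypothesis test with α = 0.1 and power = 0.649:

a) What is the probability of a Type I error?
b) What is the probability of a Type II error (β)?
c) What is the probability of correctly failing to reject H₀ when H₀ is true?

Answer: a) 0.1, b) 0.351, c) 0.9

Derivation:
a) Type I error probability = α = 0.1
b) Power = P(reject H₀ | H₁ true) = 1 - β = 0.649, so Type II error probability = β = 1 - Power = 0.351
c) P(fail to reject H₀ | H₀ true) = 1 - α = 0.9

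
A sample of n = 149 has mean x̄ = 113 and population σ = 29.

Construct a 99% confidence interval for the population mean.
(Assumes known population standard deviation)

Confidence level: 99%, α = 0.01
z_0.005 = 2.576
SE = σ/√n = 29/√149 = 2.3758
Margin of error = 2.576 × 2.3758 = 6.1201
CI: x̄ ± margin = 113 ± 6.1201
CI: (106.8799, 119.1201)

Answer: (106.8799, 119.1201)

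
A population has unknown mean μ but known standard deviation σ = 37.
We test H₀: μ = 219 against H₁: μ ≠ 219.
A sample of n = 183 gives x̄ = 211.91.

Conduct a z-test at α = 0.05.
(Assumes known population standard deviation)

Standard error: SE = σ/√n = 37/√183 = 2.7351
z-statistic: z = (x̄ - μ₀)/SE = (211.91 - 219)/2.7351 = -2.5922
Critical value: ±1.960
p-value = 0.0095
Decision: reject H₀

Answer: z = -2.5922, reject H₀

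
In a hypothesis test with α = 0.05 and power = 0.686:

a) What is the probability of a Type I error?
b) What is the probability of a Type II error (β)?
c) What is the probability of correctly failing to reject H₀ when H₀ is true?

Answer: a) 0.05, b) 0.314, c) 0.95

Derivation:
a) Type I error probability = α = 0.05
b) Power = P(reject H₀ | H₁ true) = 1 - β = 0.686, so Type II error probability = β = 1 - Power = 0.314
c) P(fail to reject H₀ | H₀ true) = 1 - α = 0.95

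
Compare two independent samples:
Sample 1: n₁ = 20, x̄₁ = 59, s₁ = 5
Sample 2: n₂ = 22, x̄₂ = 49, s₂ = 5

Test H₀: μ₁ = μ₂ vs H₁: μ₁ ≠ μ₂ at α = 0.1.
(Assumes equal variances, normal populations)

Answer: t = 6.4733, reject H₀

Derivation:
Pooled variance: s²_p = [19×5² + 21×5²]/(40) = 25.0000
s_p = 5.0000
SE = s_p×√(1/n₁ + 1/n₂) = 5.0000×√(1/20 + 1/22) = 1.5448
t = (x̄₁ - x̄₂)/SE = (59 - 49)/1.5448 = 6.4733
df = 40, t-critical = ±1.684
Decision: reject H₀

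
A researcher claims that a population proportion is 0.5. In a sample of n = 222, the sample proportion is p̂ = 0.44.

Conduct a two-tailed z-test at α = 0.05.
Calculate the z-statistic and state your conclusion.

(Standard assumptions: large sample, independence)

Answer: z = -1.7879, fail to reject H₀

Derivation:
H₀: p = 0.5, H₁: p ≠ 0.5
Standard error: SE = √(p₀(1-p₀)/n) = √(0.5×0.5/222) = 0.033558
z-statistic: z = (p̂ - p₀)/SE = (0.44 - 0.5)/0.033558 = -1.7879
Critical value: z_0.025 = ±1.960
p-value = 0.0738
Decision: fail to reject H₀ at α = 0.05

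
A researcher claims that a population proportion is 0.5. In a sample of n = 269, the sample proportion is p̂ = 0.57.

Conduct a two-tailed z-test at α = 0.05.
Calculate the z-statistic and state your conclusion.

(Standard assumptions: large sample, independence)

H₀: p = 0.5, H₁: p ≠ 0.5
Standard error: SE = √(p₀(1-p₀)/n) = √(0.5×0.5/269) = 0.030486
z-statistic: z = (p̂ - p₀)/SE = (0.57 - 0.5)/0.030486 = 2.2961
Critical value: z_0.025 = ±1.960
p-value = 0.0217
Decision: reject H₀ at α = 0.05

Answer: z = 2.2961, reject H₀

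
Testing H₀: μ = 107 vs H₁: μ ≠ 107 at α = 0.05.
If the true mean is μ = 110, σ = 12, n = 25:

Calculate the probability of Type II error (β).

Answer: β ≈ 0.7605

Derivation:
SE = σ/√n = 12/√25 = 2.4000
Critical values: μ₀ ± z_0.025×SE = 107 ± 1.960×2.4000
Acceptance region: (102.2960, 111.7040)
Under H₁ (μ = 110): z_high = (111.7040 - 110)/2.4000 = 0.7100, z_low = (102.2960 - 110)/2.4000 = -3.2100
β = P(not reject | H₁) = Φ(0.7100) - Φ(-3.2100) ≈ 0.7605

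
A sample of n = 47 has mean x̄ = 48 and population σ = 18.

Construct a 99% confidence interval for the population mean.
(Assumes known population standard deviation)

Answer: (41.2365, 54.7635)

Derivation:
Confidence level: 99%, α = 0.01
z_0.005 = 2.576
SE = σ/√n = 18/√47 = 2.6256
Margin of error = 2.576 × 2.6256 = 6.7635
CI: x̄ ± margin = 48 ± 6.7635
CI: (41.2365, 54.7635)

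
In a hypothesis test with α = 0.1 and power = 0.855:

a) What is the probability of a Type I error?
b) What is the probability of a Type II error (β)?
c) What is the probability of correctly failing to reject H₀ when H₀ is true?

Answer: a) 0.1, b) 0.145, c) 0.9

Derivation:
a) Type I error probability = α = 0.1
b) Power = P(reject H₀ | H₁ true) = 1 - β = 0.855, so Type II error probability = β = 1 - Power = 0.145
c) P(fail to reject H₀ | H₀ true) = 1 - α = 0.9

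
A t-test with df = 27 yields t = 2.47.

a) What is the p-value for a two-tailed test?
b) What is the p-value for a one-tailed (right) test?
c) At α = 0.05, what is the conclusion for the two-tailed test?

Using t-distribution with df = 27:
a) Two-tailed: p = 2×P(T > 2.47) = 0.0201
b) One-tailed: p = P(T > 2.47) = 0.0101
c) 0.0201 < 0.05, reject H₀

Answer: a) 0.0201, b) 0.0101, c) reject H₀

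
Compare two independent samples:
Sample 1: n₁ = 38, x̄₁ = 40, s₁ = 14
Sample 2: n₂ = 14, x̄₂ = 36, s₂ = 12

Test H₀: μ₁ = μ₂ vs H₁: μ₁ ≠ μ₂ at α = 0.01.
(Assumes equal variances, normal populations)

Answer: t = 0.9471, fail to reject H₀

Derivation:
Pooled variance: s²_p = [37×14² + 13×12²]/(50) = 182.4800
s_p = 13.5085
SE = s_p×√(1/n₁ + 1/n₂) = 13.5085×√(1/38 + 1/14) = 4.2233
t = (x̄₁ - x̄₂)/SE = (40 - 36)/4.2233 = 0.9471
df = 50, t-critical = ±2.678
Decision: fail to reject H₀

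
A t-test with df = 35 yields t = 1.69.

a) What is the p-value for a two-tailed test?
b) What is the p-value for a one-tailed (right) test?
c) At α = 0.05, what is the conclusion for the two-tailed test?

Answer: a) 0.0999, b) 0.0500, c) fail to reject H₀

Derivation:
Using t-distribution with df = 35:
a) Two-tailed: p = 2×P(T > 1.69) = 0.0999
b) One-tailed: p = P(T > 1.69) = 0.0500
c) 0.0999 ≥ 0.05, fail to reject H₀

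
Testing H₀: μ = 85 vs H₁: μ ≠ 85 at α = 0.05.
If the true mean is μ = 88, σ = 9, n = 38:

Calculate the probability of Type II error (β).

Answer: β ≈ 0.4622

Derivation:
SE = σ/√n = 9/√38 = 1.4600
Critical values: μ₀ ± z_0.025×SE = 85 ± 1.960×1.4600
Acceptance region: (82.1384, 87.8616)
Under H₁ (μ = 88): z_high = (87.8616 - 88)/1.4600 = -0.0948, z_low = (82.1384 - 88)/1.4600 = -4.0148
β = P(not reject | H₁) = Φ(-0.0948) - Φ(-4.0148) ≈ 0.4622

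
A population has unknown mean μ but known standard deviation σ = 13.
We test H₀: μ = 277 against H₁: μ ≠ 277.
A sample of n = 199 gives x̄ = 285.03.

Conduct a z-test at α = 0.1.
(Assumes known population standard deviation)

Answer: z = 8.7141, reject H₀

Derivation:
Standard error: SE = σ/√n = 13/√199 = 0.9215
z-statistic: z = (x̄ - μ₀)/SE = (285.03 - 277)/0.9215 = 8.7141
Critical value: ±1.645
p-value < 0.0001
Decision: reject H₀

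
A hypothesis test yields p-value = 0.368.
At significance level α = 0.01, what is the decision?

Answer: fail to reject H₀

Derivation:
Compare p-value to α:
0.368 ≥ 0.01
Decision: fail to reject H₀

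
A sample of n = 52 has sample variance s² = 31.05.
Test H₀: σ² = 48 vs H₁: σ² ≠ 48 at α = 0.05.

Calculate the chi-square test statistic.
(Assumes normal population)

df = n - 1 = 51
χ² = (n-1)s²/σ₀² = 51×31.05/48 = 32.9906
Critical values: χ²_{0.975,51} = 33.162, χ²_{0.025,51} = 72.616
Rejection region: χ² < 33.162 or χ² > 72.616
Decision: reject H₀

Answer: χ² = 32.9906, reject H₀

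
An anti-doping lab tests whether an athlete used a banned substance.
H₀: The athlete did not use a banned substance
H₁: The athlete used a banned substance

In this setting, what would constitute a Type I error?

Answer: Falsely accusing a clean athlete of doping

Derivation:
A Type I error (probability α) occurs when we reject a true H₀.
A Type II error (probability β) occurs when we fail to reject a false H₀.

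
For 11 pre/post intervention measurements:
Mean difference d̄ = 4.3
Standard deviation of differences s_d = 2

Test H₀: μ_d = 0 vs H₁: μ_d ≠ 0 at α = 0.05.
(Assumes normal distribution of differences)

Answer: t = 7.1310, reject H₀

Derivation:
df = n - 1 = 10
SE = s_d/√n = 2/√11 = 0.6030
t = d̄/SE = 4.3/0.6030 = 7.1310
Critical value: t_{0.025,10} = ±2.228
p-value < 0.0001
Decision: reject H₀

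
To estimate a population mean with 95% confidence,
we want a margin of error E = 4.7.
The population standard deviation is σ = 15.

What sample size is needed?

Answer: n = 40

Derivation:
z_0.025 = 1.960
n = (z×σ/E)² = (1.960×15/4.7)²
n = 39.1290
Round up: n = 40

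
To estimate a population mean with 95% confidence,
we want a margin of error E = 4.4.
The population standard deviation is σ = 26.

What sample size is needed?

Answer: n = 135

Derivation:
z_0.025 = 1.960
n = (z×σ/E)² = (1.960×26/4.4)²
n = 134.1385
Round up: n = 135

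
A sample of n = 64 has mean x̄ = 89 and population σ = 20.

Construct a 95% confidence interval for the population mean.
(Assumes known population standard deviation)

Answer: (84.1000, 93.9000)

Derivation:
Confidence level: 95%, α = 0.05
z_0.025 = 1.960
SE = σ/√n = 20/√64 = 2.5000
Margin of error = 1.960 × 2.5000 = 4.9000
CI: x̄ ± margin = 89 ± 4.9000
CI: (84.1000, 93.9000)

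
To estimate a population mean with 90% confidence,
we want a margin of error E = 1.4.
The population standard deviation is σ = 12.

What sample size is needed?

z_0.05 = 1.645
n = (z×σ/E)² = (1.645×12/1.4)²
n = 198.8100
Round up: n = 199

Answer: n = 199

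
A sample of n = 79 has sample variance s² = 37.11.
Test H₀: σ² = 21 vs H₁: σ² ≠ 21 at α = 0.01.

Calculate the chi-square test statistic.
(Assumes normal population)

Answer: χ² = 137.8371, reject H₀

Derivation:
df = n - 1 = 78
χ² = (n-1)s²/σ₀² = 78×37.11/21 = 137.8371
Critical values: χ²_{0.995,78} = 49.582, χ²_{0.005,78} = 113.911
Rejection region: χ² < 49.582 or χ² > 113.911
Decision: reject H₀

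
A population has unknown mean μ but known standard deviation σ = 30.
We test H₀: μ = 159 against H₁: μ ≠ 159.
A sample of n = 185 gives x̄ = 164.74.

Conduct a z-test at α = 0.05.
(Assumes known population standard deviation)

Answer: z = 2.6025, reject H₀

Derivation:
Standard error: SE = σ/√n = 30/√185 = 2.2056
z-statistic: z = (x̄ - μ₀)/SE = (164.74 - 159)/2.2056 = 2.6025
Critical value: ±1.960
p-value = 0.0093
Decision: reject H₀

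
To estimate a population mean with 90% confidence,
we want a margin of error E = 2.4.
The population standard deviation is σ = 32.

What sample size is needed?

z_0.05 = 1.645
n = (z×σ/E)² = (1.645×32/2.4)²
n = 481.0711
Round up: n = 482

Answer: n = 482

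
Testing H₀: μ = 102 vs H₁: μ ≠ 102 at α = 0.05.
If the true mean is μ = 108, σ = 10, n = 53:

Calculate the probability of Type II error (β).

SE = σ/√n = 10/√53 = 1.3736
Critical values: μ₀ ± z_0.025×SE = 102 ± 1.960×1.3736
Acceptance region: (99.3077, 104.6923)
Under H₁ (μ = 108): z_high = (104.6923 - 108)/1.3736 = -2.4081, z_low = (99.3077 - 108)/1.3736 = -6.3281
β = P(not reject | H₁) = Φ(-2.4081) - Φ(-6.3281) ≈ 0.0080

Answer: β ≈ 0.0080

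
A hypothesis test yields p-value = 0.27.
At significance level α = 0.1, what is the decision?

Compare p-value to α:
0.27 ≥ 0.1
Decision: fail to reject H₀

Answer: fail to reject H₀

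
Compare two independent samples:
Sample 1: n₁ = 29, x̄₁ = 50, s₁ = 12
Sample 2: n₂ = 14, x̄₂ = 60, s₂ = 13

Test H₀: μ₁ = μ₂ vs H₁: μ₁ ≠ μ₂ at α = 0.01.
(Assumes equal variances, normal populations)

Pooled variance: s²_p = [28×12² + 13×13²]/(41) = 151.9268
s_p = 12.3259
SE = s_p×√(1/n₁ + 1/n₂) = 12.3259×√(1/29 + 1/14) = 4.0113
t = (x̄₁ - x̄₂)/SE = (50 - 60)/4.0113 = -2.4930
df = 41, t-critical = ±2.701
Decision: fail to reject H₀

Answer: t = -2.4930, fail to reject H₀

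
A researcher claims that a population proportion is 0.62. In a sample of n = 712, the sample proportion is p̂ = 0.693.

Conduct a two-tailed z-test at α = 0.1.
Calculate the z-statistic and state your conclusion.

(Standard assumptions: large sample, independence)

Answer: z = 4.0130, reject H₀

Derivation:
H₀: p = 0.62, H₁: p ≠ 0.62
Standard error: SE = √(p₀(1-p₀)/n) = √(0.62×0.38/712) = 0.018191
z-statistic: z = (p̂ - p₀)/SE = (0.693 - 0.62)/0.018191 = 4.0130
Critical value: z_0.05 = ±1.645
p-value = 0.0001
Decision: reject H₀ at α = 0.1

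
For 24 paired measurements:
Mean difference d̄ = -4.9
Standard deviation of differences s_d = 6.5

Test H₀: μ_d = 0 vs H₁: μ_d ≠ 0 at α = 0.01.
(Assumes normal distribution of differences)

df = n - 1 = 23
SE = s_d/√n = 6.5/√24 = 1.3268
t = d̄/SE = -4.9/1.3268 = -3.6931
Critical value: t_{0.005,23} = ±2.807
p-value ≈ 0.0012
Decision: reject H₀

Answer: t = -3.6931, reject H₀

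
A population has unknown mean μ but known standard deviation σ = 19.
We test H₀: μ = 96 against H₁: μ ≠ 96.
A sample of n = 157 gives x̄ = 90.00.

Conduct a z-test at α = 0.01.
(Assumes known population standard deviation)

Answer: z = -3.9567, reject H₀

Derivation:
Standard error: SE = σ/√n = 19/√157 = 1.5164
z-statistic: z = (x̄ - μ₀)/SE = (90.00 - 96)/1.5164 = -3.9567
Critical value: ±2.576
p-value = 0.0001
Decision: reject H₀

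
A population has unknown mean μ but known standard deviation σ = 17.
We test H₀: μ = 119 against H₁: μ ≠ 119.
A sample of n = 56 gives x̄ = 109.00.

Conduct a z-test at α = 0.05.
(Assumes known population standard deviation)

Standard error: SE = σ/√n = 17/√56 = 2.2717
z-statistic: z = (x̄ - μ₀)/SE = (109.00 - 119)/2.2717 = -4.4020
Critical value: ±1.960
p-value < 0.0001
Decision: reject H₀

Answer: z = -4.4020, reject H₀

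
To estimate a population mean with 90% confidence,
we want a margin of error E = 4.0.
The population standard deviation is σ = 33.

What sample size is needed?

z_0.05 = 1.645
n = (z×σ/E)² = (1.645×33/4.0)²
n = 184.1788
Round up: n = 185

Answer: n = 185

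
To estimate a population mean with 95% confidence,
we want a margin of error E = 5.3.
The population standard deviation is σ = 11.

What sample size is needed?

Answer: n = 17

Derivation:
z_0.025 = 1.960
n = (z×σ/E)² = (1.960×11/5.3)²
n = 16.5480
Round up: n = 17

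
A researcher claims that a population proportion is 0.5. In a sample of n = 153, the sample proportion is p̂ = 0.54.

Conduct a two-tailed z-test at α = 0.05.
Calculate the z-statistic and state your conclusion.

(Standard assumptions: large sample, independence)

H₀: p = 0.5, H₁: p ≠ 0.5
Standard error: SE = √(p₀(1-p₀)/n) = √(0.5×0.5/153) = 0.040423
z-statistic: z = (p̂ - p₀)/SE = (0.54 - 0.5)/0.040423 = 0.9895
Critical value: z_0.025 = ±1.960
p-value = 0.3224
Decision: fail to reject H₀ at α = 0.05

Answer: z = 0.9895, fail to reject H₀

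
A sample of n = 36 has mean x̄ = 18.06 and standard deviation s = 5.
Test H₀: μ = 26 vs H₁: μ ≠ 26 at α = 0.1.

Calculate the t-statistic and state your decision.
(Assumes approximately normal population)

df = n - 1 = 35
SE = s/√n = 5/√36 = 0.8333
t = (x̄ - μ₀)/SE = (18.06 - 26)/0.8333 = -9.5284
Critical value: t_{0.05,35} = ±1.690
p-value < 0.0001
Decision: reject H₀

Answer: t = -9.5284, reject H₀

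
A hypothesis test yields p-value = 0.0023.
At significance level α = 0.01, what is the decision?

Compare p-value to α:
0.0023 < 0.01
Decision: reject H₀

Answer: reject H₀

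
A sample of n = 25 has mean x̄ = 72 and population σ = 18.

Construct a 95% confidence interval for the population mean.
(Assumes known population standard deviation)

Answer: (64.9440, 79.0560)

Derivation:
Confidence level: 95%, α = 0.05
z_0.025 = 1.960
SE = σ/√n = 18/√25 = 3.6000
Margin of error = 1.960 × 3.6000 = 7.0560
CI: x̄ ± margin = 72 ± 7.0560
CI: (64.9440, 79.0560)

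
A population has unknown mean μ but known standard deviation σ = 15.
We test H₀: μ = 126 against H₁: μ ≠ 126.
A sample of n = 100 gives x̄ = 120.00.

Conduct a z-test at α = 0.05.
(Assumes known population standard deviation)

Standard error: SE = σ/√n = 15/√100 = 1.5000
z-statistic: z = (x̄ - μ₀)/SE = (120.00 - 126)/1.5000 = -4.0000
Critical value: ±1.960
p-value = 0.0001
Decision: reject H₀

Answer: z = -4.0000, reject H₀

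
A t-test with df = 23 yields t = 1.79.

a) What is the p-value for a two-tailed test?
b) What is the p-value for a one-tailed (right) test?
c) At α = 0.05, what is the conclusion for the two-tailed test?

Answer: a) 0.0866, b) 0.0433, c) fail to reject H₀

Derivation:
Using t-distribution with df = 23:
a) Two-tailed: p = 2×P(T > 1.79) = 0.0866
b) One-tailed: p = P(T > 1.79) = 0.0433
c) 0.0866 ≥ 0.05, fail to reject H₀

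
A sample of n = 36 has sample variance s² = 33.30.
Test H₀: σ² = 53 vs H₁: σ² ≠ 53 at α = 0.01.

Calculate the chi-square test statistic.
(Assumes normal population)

df = n - 1 = 35
χ² = (n-1)s²/σ₀² = 35×33.30/53 = 21.9906
Critical values: χ²_{0.995,35} = 17.192, χ²_{0.005,35} = 60.275
Rejection region: χ² < 17.192 or χ² > 60.275
Decision: fail to reject H₀

Answer: χ² = 21.9906, fail to reject H₀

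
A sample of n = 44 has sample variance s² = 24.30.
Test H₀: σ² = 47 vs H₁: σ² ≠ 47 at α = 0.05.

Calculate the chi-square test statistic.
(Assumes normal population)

df = n - 1 = 43
χ² = (n-1)s²/σ₀² = 43×24.30/47 = 22.2319
Critical values: χ²_{0.975,43} = 26.785, χ²_{0.025,43} = 62.990
Rejection region: χ² < 26.785 or χ² > 62.990
Decision: reject H₀

Answer: χ² = 22.2319, reject H₀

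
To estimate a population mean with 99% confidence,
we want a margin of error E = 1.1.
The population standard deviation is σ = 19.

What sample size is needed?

z_0.005 = 2.576
n = (z×σ/E)² = (2.576×19/1.1)²
n = 1979.7646
Round up: n = 1980

Answer: n = 1980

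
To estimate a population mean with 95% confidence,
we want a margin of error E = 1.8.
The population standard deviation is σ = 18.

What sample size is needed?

z_0.025 = 1.960
n = (z×σ/E)² = (1.960×18/1.8)²
n = 384.1600
Round up: n = 385

Answer: n = 385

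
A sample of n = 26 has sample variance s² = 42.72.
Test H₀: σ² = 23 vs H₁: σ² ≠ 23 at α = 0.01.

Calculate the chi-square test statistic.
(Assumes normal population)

df = n - 1 = 25
χ² = (n-1)s²/σ₀² = 25×42.72/23 = 46.4348
Critical values: χ²_{0.995,25} = 10.520, χ²_{0.005,25} = 46.928
Rejection region: χ² < 10.520 or χ² > 46.928
Decision: fail to reject H₀

Answer: χ² = 46.4348, fail to reject H₀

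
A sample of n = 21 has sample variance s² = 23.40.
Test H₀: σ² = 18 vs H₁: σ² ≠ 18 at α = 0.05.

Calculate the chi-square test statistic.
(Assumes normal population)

Answer: χ² = 26.0000, fail to reject H₀

Derivation:
df = n - 1 = 20
χ² = (n-1)s²/σ₀² = 20×23.40/18 = 26.0000
Critical values: χ²_{0.975,20} = 9.591, χ²_{0.025,20} = 34.170
Rejection region: χ² < 9.591 or χ² > 34.170
Decision: fail to reject H₀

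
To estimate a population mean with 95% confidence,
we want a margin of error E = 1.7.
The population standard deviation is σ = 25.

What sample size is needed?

Answer: n = 831

Derivation:
z_0.025 = 1.960
n = (z×σ/E)² = (1.960×25/1.7)²
n = 830.7958
Round up: n = 831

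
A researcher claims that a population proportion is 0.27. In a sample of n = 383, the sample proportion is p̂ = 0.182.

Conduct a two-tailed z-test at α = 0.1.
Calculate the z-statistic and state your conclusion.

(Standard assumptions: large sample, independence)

Answer: z = -3.8792, reject H₀

Derivation:
H₀: p = 0.27, H₁: p ≠ 0.27
Standard error: SE = √(p₀(1-p₀)/n) = √(0.27×0.73/383) = 0.022685
z-statistic: z = (p̂ - p₀)/SE = (0.182 - 0.27)/0.022685 = -3.8792
Critical value: z_0.05 = ±1.645
p-value = 0.0001
Decision: reject H₀ at α = 0.1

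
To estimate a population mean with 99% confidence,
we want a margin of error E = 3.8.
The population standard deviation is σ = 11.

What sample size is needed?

z_0.005 = 2.576
n = (z×σ/E)² = (2.576×11/3.8)²
n = 55.6045
Round up: n = 56

Answer: n = 56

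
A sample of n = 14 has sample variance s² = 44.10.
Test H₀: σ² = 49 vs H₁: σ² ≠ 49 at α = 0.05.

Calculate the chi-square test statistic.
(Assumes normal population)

Answer: χ² = 11.7000, fail to reject H₀

Derivation:
df = n - 1 = 13
χ² = (n-1)s²/σ₀² = 13×44.10/49 = 11.7000
Critical values: χ²_{0.975,13} = 5.009, χ²_{0.025,13} = 24.736
Rejection region: χ² < 5.009 or χ² > 24.736
Decision: fail to reject H₀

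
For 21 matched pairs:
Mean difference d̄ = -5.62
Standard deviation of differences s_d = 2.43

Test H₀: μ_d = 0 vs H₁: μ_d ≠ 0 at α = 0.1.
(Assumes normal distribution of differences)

Answer: t = -10.5978, reject H₀

Derivation:
df = n - 1 = 20
SE = s_d/√n = 2.43/√21 = 0.5303
t = d̄/SE = -5.62/0.5303 = -10.5978
Critical value: t_{0.05,20} = ±1.725
p-value < 0.0001
Decision: reject H₀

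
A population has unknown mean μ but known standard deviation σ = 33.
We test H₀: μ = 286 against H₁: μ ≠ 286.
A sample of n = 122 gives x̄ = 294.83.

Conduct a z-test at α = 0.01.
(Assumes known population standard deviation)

Standard error: SE = σ/√n = 33/√122 = 2.9877
z-statistic: z = (x̄ - μ₀)/SE = (294.83 - 286)/2.9877 = 2.9555
Critical value: ±2.576
p-value = 0.0031
Decision: reject H₀

Answer: z = 2.9555, reject H₀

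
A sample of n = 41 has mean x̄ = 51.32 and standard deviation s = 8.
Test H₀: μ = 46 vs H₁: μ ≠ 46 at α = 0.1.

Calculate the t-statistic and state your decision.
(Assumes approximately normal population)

df = n - 1 = 40
SE = s/√n = 8/√41 = 1.2494
t = (x̄ - μ₀)/SE = (51.32 - 46)/1.2494 = 4.2580
Critical value: t_{0.05,40} = ±1.684
p-value ≈ 0.0001
Decision: reject H₀

Answer: t = 4.2580, reject H₀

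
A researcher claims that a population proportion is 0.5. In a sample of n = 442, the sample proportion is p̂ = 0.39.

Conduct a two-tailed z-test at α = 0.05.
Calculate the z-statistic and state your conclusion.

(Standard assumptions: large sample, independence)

Answer: z = -4.6252, reject H₀

Derivation:
H₀: p = 0.5, H₁: p ≠ 0.5
Standard error: SE = √(p₀(1-p₀)/n) = √(0.5×0.5/442) = 0.023783
z-statistic: z = (p̂ - p₀)/SE = (0.39 - 0.5)/0.023783 = -4.6252
Critical value: z_0.025 = ±1.960
p-value < 0.0001
Decision: reject H₀ at α = 0.05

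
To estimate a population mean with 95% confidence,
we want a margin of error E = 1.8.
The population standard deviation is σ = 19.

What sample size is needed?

z_0.025 = 1.960
n = (z×σ/E)² = (1.960×19/1.8)²
n = 428.0301
Round up: n = 429

Answer: n = 429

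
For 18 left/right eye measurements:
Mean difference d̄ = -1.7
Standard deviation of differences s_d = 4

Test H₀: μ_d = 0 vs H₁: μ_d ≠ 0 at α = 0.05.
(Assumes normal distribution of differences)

Answer: t = -1.8031, fail to reject H₀

Derivation:
df = n - 1 = 17
SE = s_d/√n = 4/√18 = 0.9428
t = d̄/SE = -1.7/0.9428 = -1.8031
Critical value: t_{0.025,17} = ±2.110
p-value ≈ 0.0891
Decision: fail to reject H₀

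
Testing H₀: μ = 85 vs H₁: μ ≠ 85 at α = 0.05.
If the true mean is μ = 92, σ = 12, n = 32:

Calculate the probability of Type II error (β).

Answer: β ≈ 0.0901

Derivation:
SE = σ/√n = 12/√32 = 2.1213
Critical values: μ₀ ± z_0.025×SE = 85 ± 1.960×2.1213
Acceptance region: (80.8423, 89.1577)
Under H₁ (μ = 92): z_high = (89.1577 - 92)/2.1213 = -1.3399, z_low = (80.8423 - 92)/2.1213 = -5.2598
β = P(not reject | H₁) = Φ(-1.3399) - Φ(-5.2598) ≈ 0.0901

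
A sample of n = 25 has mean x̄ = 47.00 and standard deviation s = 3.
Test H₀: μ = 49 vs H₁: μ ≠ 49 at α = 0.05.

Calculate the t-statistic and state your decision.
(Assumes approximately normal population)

Answer: t = -3.3333, reject H₀

Derivation:
df = n - 1 = 24
SE = s/√n = 3/√25 = 0.6000
t = (x̄ - μ₀)/SE = (47.00 - 49)/0.6000 = -3.3333
Critical value: t_{0.025,24} = ±2.064
p-value ≈ 0.0028
Decision: reject H₀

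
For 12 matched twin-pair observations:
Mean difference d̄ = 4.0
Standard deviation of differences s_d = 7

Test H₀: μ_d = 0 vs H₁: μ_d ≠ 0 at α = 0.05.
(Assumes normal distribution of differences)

Answer: t = 1.9795, fail to reject H₀

Derivation:
df = n - 1 = 11
SE = s_d/√n = 7/√12 = 2.0207
t = d̄/SE = 4.0/2.0207 = 1.9795
Critical value: t_{0.025,11} = ±2.201
p-value ≈ 0.0733
Decision: fail to reject H₀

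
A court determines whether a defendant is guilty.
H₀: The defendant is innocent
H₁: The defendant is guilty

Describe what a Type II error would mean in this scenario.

A Type I error (probability α) occurs when we reject a true H₀.
A Type II error (probability β) occurs when we fail to reject a false H₀.

Answer: Acquitting a guilty person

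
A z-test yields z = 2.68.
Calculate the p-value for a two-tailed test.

Answer: p-value ≈ 0.0074

Derivation:
For z = 2.68:
p = 2×P(Z > |2.68|) = 2×(1 - Φ(2.68)) = 0.0074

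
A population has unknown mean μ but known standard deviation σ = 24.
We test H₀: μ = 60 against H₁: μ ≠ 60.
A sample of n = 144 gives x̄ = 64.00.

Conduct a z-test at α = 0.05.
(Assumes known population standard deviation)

Answer: z = 2.0000, reject H₀

Derivation:
Standard error: SE = σ/√n = 24/√144 = 2.0000
z-statistic: z = (x̄ - μ₀)/SE = (64.00 - 60)/2.0000 = 2.0000
Critical value: ±1.960
p-value = 0.0455
Decision: reject H₀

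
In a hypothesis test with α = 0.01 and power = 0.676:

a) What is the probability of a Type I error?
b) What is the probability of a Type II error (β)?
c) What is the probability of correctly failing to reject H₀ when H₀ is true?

a) Type I error probability = α = 0.01
b) Power = P(reject H₀ | H₁ true) = 1 - β = 0.676, so Type II error probability = β = 1 - Power = 0.324
c) P(fail to reject H₀ | H₀ true) = 1 - α = 0.99

Answer: a) 0.01, b) 0.324, c) 0.99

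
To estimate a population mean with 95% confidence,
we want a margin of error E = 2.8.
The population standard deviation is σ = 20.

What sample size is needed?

z_0.025 = 1.960
n = (z×σ/E)² = (1.960×20/2.8)²
n = 196.0000
Already a whole number: n = 196

Answer: n = 196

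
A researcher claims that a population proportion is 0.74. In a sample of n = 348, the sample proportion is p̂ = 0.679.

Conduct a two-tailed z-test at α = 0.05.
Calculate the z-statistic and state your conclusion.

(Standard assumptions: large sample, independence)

H₀: p = 0.74, H₁: p ≠ 0.74
Standard error: SE = √(p₀(1-p₀)/n) = √(0.74×0.26/348) = 0.023513
z-statistic: z = (p̂ - p₀)/SE = (0.679 - 0.74)/0.023513 = -2.5943
Critical value: z_0.025 = ±1.960
p-value = 0.0095
Decision: reject H₀ at α = 0.05

Answer: z = -2.5943, reject H₀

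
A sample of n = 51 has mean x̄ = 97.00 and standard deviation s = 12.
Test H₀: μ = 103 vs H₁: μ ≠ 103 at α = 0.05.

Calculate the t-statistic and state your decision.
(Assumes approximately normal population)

df = n - 1 = 50
SE = s/√n = 12/√51 = 1.6803
t = (x̄ - μ₀)/SE = (97.00 - 103)/1.6803 = -3.5708
Critical value: t_{0.025,50} = ±2.009
p-value ≈ 0.0008
Decision: reject H₀

Answer: t = -3.5708, reject H₀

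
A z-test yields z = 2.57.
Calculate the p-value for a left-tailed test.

Answer: p-value ≈ 0.9949

Derivation:
For z = 2.57:
p = P(Z < 2.57) = Φ(2.57) = 0.9949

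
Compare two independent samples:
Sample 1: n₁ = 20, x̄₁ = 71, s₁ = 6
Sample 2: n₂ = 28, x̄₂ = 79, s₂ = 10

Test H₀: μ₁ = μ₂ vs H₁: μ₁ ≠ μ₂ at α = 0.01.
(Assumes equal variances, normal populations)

Answer: t = -3.1859, reject H₀

Derivation:
Pooled variance: s²_p = [19×6² + 27×10²]/(46) = 73.5652
s_p = 8.5770
SE = s_p×√(1/n₁ + 1/n₂) = 8.5770×√(1/20 + 1/28) = 2.5111
t = (x̄₁ - x̄₂)/SE = (71 - 79)/2.5111 = -3.1859
df = 46, t-critical = ±2.687
Decision: reject H₀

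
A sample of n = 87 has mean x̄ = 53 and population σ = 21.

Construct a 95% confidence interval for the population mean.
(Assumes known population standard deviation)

Answer: (48.5873, 57.4127)

Derivation:
Confidence level: 95%, α = 0.05
z_0.025 = 1.960
SE = σ/√n = 21/√87 = 2.2514
Margin of error = 1.960 × 2.2514 = 4.4127
CI: x̄ ± margin = 53 ± 4.4127
CI: (48.5873, 57.4127)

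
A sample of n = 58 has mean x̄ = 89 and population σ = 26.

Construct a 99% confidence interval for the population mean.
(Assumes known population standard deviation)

Answer: (80.2055, 97.7945)

Derivation:
Confidence level: 99%, α = 0.01
z_0.005 = 2.576
SE = σ/√n = 26/√58 = 3.4140
Margin of error = 2.576 × 3.4140 = 8.7945
CI: x̄ ± margin = 89 ± 8.7945
CI: (80.2055, 97.7945)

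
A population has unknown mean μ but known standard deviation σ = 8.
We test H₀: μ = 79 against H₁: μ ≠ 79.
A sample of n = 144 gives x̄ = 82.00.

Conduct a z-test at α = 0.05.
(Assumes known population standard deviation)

Standard error: SE = σ/√n = 8/√144 = 0.6667
z-statistic: z = (x̄ - μ₀)/SE = (82.00 - 79)/0.6667 = 4.4998
Critical value: ±1.960
p-value < 0.0001
Decision: reject H₀

Answer: z = 4.4998, reject H₀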